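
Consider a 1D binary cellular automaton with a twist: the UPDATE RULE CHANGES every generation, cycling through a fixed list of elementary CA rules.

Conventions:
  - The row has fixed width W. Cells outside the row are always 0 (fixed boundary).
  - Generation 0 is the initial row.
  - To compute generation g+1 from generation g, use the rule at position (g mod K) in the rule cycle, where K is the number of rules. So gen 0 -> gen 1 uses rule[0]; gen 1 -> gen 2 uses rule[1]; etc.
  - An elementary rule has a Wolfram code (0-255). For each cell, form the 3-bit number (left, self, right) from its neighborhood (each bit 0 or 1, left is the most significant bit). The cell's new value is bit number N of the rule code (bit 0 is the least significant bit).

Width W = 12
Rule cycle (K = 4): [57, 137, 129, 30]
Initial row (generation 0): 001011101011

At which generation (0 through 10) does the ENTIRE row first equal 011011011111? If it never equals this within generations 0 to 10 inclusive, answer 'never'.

Answer: never

Derivation:
Gen 0: 001011101011
Gen 1 (rule 57): 100110010110
Gen 2 (rule 137): 000100000100
Gen 3 (rule 129): 110001110001
Gen 4 (rule 30): 101011001011
Gen 5 (rule 57): 010110100110
Gen 6 (rule 137): 000100000100
Gen 7 (rule 129): 110001110001
Gen 8 (rule 30): 101011001011
Gen 9 (rule 57): 010110100110
Gen 10 (rule 137): 000100000100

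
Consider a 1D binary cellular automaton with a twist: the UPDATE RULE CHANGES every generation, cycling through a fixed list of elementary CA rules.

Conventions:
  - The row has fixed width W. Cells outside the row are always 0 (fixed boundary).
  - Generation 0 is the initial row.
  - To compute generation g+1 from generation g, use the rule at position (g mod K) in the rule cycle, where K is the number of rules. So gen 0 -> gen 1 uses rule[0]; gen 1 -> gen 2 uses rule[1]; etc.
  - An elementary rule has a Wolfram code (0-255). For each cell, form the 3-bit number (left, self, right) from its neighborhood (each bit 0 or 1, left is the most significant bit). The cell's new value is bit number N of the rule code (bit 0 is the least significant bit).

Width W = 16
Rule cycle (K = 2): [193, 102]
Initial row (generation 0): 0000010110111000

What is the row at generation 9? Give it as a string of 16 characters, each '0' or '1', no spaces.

Answer: 1000010000000000

Derivation:
Gen 0: 0000010110111000
Gen 1 (rule 193): 1111000010011011
Gen 2 (rule 102): 0001000110101101
Gen 3 (rule 193): 1100010010000100
Gen 4 (rule 102): 0100110110001100
Gen 5 (rule 193): 0000010010100101
Gen 6 (rule 102): 0000110111101111
Gen 7 (rule 193): 1110010011100111
Gen 8 (rule 102): 0010110100101001
Gen 9 (rule 193): 1000010000000000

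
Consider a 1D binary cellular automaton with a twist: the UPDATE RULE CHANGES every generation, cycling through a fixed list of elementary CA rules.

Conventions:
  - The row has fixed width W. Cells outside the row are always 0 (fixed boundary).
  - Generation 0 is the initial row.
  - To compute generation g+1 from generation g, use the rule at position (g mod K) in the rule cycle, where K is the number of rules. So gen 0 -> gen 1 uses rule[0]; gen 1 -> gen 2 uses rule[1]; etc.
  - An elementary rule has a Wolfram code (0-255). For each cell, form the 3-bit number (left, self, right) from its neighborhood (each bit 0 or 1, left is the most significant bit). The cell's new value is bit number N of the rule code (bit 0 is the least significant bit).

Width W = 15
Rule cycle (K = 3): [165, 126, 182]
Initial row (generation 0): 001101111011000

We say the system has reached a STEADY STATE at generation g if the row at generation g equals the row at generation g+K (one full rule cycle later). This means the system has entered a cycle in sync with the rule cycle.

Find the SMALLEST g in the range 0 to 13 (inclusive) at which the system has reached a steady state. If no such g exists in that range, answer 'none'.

Answer: none

Derivation:
Gen 0: 001101111011000
Gen 1 (rule 165): 100010110100011
Gen 2 (rule 126): 110111111110111
Gen 3 (rule 182): 001011111101010
Gen 4 (rule 165): 101101111011110
Gen 5 (rule 126): 111111001110011
Gen 6 (rule 182): 011110110101100
Gen 7 (rule 165): 001101001110001
Gen 8 (rule 126): 011111111011011
Gen 9 (rule 182): 101111110100100
Gen 10 (rule 165): 110111101100101
Gen 11 (rule 126): 111100111111111
Gen 12 (rule 182): 011011011111110
Gen 13 (rule 165): 000100101111100
Gen 14 (rule 126): 001111111000110
Gen 15 (rule 182): 010111110101001
Gen 16 (rule 165): 011011101111001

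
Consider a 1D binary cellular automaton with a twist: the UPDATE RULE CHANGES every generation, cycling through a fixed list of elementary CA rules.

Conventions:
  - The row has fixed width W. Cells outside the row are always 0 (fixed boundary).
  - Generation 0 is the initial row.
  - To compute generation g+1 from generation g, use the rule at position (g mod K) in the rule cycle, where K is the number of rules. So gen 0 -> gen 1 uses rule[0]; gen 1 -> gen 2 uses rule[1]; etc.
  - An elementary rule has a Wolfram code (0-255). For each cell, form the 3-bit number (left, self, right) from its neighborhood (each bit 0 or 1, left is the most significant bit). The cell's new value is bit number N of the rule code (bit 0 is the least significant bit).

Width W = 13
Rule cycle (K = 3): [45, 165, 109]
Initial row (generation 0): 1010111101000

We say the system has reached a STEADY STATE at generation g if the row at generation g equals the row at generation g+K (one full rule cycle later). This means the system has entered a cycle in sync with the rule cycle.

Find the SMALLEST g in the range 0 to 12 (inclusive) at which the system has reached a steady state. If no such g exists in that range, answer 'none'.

Answer: none

Derivation:
Gen 0: 1010111101000
Gen 1 (rule 45): 1111100011011
Gen 2 (rule 165): 0111001000100
Gen 3 (rule 109): 0101001010101
Gen 4 (rule 45): 0111001111111
Gen 5 (rule 165): 0010000111110
Gen 6 (rule 109): 1010110100010
Gen 7 (rule 45): 1111101101010
Gen 8 (rule 165): 0111010011110
Gen 9 (rule 109): 0101110010010
Gen 10 (rule 45): 0111000010010
Gen 11 (rule 165): 0010011010010
Gen 12 (rule 109): 1010011110010
Gen 13 (rule 45): 1110010000010
Gen 14 (rule 165): 0100010111010
Gen 15 (rule 109): 0101011101110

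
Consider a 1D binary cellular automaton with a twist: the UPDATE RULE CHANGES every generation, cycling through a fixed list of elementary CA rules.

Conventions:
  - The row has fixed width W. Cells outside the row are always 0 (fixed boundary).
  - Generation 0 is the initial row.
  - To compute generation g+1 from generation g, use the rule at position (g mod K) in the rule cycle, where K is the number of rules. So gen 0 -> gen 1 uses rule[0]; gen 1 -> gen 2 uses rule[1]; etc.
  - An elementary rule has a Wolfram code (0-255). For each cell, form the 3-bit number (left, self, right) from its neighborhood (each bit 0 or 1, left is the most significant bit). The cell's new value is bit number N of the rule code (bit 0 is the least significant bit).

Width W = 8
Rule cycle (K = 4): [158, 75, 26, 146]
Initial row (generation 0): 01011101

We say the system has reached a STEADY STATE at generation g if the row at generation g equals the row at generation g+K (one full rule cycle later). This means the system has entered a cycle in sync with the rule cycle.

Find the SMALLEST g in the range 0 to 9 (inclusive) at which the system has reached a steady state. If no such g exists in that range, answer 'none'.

Answer: none

Derivation:
Gen 0: 01011101
Gen 1 (rule 158): 11011001
Gen 2 (rule 75): 11011010
Gen 3 (rule 26): 10010001
Gen 4 (rule 146): 01101010
Gen 5 (rule 158): 11001011
Gen 6 (rule 75): 11010011
Gen 7 (rule 26): 10001110
Gen 8 (rule 146): 01010101
Gen 9 (rule 158): 11010101
Gen 10 (rule 75): 11000000
Gen 11 (rule 26): 10100000
Gen 12 (rule 146): 00010000
Gen 13 (rule 158): 00111000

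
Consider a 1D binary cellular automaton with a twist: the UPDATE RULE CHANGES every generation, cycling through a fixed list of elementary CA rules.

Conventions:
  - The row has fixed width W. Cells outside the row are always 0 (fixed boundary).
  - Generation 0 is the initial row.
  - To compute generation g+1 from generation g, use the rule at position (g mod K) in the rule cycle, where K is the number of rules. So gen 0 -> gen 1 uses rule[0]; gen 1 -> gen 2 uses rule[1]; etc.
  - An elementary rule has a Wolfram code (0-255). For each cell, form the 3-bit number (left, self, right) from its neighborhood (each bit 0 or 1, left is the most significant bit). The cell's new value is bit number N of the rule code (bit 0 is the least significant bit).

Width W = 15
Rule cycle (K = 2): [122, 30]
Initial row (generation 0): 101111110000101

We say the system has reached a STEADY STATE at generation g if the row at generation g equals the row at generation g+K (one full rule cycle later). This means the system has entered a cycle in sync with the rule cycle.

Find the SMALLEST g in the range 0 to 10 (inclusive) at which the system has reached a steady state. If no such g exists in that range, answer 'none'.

Answer: none

Derivation:
Gen 0: 101111110000101
Gen 1 (rule 122): 011000011001010
Gen 2 (rule 30): 110100110111011
Gen 3 (rule 122): 111011111101111
Gen 4 (rule 30): 100010000001000
Gen 5 (rule 122): 010101000010100
Gen 6 (rule 30): 110101100110110
Gen 7 (rule 122): 111011111111111
Gen 8 (rule 30): 100010000000000
Gen 9 (rule 122): 010101000000000
Gen 10 (rule 30): 110101100000000
Gen 11 (rule 122): 111011110000000
Gen 12 (rule 30): 100010001000000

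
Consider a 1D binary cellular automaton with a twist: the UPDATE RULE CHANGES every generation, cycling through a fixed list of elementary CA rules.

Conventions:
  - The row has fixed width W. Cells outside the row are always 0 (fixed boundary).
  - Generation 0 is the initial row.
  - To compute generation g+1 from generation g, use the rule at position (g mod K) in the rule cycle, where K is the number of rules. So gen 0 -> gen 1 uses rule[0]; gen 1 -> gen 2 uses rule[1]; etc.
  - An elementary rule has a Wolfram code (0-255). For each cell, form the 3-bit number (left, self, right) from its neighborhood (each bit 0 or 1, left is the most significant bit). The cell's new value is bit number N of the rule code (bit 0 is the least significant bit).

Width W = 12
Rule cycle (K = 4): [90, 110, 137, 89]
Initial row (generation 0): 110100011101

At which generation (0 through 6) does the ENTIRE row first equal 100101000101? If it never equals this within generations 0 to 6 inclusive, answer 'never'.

Gen 0: 110100011101
Gen 1 (rule 90): 110010110100
Gen 2 (rule 110): 110111111100
Gen 3 (rule 137): 100111111001
Gen 4 (rule 89): 010100001100
Gen 5 (rule 90): 100010011110
Gen 6 (rule 110): 100110110010

Answer: never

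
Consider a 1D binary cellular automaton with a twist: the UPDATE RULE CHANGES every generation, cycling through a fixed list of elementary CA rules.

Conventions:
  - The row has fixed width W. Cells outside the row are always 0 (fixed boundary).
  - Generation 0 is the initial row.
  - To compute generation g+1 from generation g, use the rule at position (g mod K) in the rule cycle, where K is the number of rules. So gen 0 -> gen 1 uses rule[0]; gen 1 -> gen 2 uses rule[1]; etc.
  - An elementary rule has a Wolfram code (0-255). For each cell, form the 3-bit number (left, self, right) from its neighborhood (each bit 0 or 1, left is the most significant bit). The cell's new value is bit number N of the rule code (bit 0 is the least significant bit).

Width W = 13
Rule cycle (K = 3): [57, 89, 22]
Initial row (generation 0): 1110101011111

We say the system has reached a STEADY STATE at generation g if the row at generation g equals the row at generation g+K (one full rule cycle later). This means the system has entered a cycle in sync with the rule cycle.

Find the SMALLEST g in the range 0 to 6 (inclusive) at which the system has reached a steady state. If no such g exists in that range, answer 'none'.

Gen 0: 1110101011111
Gen 1 (rule 57): 1001010110000
Gen 2 (rule 89): 0100000111111
Gen 3 (rule 22): 1110001000000
Gen 4 (rule 57): 1001100111111
Gen 5 (rule 89): 0101110100001
Gen 6 (rule 22): 1100000110011
Gen 7 (rule 57): 1011110101010
Gen 8 (rule 89): 0010010000001
Gen 9 (rule 22): 0111111000011

Answer: none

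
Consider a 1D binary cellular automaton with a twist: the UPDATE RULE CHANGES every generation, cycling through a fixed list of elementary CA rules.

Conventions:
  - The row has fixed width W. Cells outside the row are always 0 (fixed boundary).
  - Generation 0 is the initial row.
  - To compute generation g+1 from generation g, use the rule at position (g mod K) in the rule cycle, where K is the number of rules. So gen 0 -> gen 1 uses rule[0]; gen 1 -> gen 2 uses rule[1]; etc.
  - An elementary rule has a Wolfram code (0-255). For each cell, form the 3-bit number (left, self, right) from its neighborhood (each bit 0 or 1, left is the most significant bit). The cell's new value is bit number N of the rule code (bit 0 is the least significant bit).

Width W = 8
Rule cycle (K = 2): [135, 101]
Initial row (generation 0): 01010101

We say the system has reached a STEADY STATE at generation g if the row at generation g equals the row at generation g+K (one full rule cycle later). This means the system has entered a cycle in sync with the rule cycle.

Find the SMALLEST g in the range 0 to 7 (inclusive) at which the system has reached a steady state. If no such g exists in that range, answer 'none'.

Answer: 4

Derivation:
Gen 0: 01010101
Gen 1 (rule 135): 11010101
Gen 2 (rule 101): 01111111
Gen 3 (rule 135): 10111110
Gen 4 (rule 101): 11000010
Gen 5 (rule 135): 00011110
Gen 6 (rule 101): 11000010
Gen 7 (rule 135): 00011110
Gen 8 (rule 101): 11000010
Gen 9 (rule 135): 00011110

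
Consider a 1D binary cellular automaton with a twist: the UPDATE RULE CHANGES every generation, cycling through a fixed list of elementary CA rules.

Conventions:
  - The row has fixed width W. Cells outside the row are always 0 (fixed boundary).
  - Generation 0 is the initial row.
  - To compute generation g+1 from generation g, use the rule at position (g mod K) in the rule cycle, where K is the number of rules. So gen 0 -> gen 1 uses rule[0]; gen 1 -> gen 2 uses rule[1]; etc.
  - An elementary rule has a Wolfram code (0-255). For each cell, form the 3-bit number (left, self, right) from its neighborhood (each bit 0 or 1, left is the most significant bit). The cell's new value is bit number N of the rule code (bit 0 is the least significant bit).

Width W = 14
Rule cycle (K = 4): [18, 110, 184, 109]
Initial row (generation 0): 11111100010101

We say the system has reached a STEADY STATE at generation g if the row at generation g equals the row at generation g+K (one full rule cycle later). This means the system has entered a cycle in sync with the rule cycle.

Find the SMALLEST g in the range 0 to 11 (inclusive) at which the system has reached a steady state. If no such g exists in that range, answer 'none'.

Answer: 5

Derivation:
Gen 0: 11111100010101
Gen 1 (rule 18): 00000010100000
Gen 2 (rule 110): 00000111100000
Gen 3 (rule 184): 00000111010000
Gen 4 (rule 109): 11110101110111
Gen 5 (rule 18): 00000000000000
Gen 6 (rule 110): 00000000000000
Gen 7 (rule 184): 00000000000000
Gen 8 (rule 109): 11111111111111
Gen 9 (rule 18): 00000000000000
Gen 10 (rule 110): 00000000000000
Gen 11 (rule 184): 00000000000000
Gen 12 (rule 109): 11111111111111
Gen 13 (rule 18): 00000000000000
Gen 14 (rule 110): 00000000000000
Gen 15 (rule 184): 00000000000000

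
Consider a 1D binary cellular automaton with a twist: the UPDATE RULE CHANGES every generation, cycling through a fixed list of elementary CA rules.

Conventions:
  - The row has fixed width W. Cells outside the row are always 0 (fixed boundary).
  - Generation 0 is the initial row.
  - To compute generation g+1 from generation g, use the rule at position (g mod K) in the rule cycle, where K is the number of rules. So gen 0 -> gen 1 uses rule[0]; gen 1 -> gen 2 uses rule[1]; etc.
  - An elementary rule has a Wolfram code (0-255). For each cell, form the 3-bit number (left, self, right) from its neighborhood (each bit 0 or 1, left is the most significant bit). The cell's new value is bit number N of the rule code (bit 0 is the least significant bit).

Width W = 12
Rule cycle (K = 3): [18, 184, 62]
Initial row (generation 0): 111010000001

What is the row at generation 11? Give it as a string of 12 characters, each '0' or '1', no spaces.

Gen 0: 111010000001
Gen 1 (rule 18): 000001000010
Gen 2 (rule 184): 000000100001
Gen 3 (rule 62): 000001110011
Gen 4 (rule 18): 000010001100
Gen 5 (rule 184): 000001001010
Gen 6 (rule 62): 000011111111
Gen 7 (rule 18): 000100000000
Gen 8 (rule 184): 000010000000
Gen 9 (rule 62): 000111000000
Gen 10 (rule 18): 001000100000
Gen 11 (rule 184): 000100010000

Answer: 000100010000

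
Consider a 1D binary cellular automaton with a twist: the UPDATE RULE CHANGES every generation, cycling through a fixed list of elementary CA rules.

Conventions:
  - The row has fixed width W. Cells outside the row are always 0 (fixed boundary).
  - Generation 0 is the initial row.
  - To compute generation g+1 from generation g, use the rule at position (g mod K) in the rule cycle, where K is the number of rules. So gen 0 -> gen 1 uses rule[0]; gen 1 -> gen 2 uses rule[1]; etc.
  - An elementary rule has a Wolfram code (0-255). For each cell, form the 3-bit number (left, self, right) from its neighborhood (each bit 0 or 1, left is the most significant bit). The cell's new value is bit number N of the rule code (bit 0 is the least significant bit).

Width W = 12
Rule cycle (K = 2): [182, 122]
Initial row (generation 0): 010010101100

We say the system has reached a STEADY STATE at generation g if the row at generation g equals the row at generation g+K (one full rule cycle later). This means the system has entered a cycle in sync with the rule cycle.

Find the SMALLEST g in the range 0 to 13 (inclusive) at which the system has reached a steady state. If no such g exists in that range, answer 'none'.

Gen 0: 010010101100
Gen 1 (rule 182): 111111110010
Gen 2 (rule 122): 100000011101
Gen 3 (rule 182): 110000101011
Gen 4 (rule 122): 111001010111
Gen 5 (rule 182): 010111111010
Gen 6 (rule 122): 101100001101
Gen 7 (rule 182): 110010010011
Gen 8 (rule 122): 111101101111
Gen 9 (rule 182): 011010010110
Gen 10 (rule 122): 111101101111
Gen 11 (rule 182): 011010010110
Gen 12 (rule 122): 111101101111
Gen 13 (rule 182): 011010010110
Gen 14 (rule 122): 111101101111
Gen 15 (rule 182): 011010010110

Answer: 8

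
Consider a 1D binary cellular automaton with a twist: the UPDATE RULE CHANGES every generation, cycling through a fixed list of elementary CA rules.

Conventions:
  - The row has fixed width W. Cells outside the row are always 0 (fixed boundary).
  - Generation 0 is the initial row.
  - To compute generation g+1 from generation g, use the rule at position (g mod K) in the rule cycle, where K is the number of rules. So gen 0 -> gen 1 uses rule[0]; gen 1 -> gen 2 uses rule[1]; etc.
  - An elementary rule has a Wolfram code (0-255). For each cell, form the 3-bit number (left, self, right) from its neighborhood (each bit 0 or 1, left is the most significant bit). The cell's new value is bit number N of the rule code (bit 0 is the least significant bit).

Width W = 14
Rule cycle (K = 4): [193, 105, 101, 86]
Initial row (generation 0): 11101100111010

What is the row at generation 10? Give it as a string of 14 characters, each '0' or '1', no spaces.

Answer: 11001100001000

Derivation:
Gen 0: 11101100111010
Gen 1 (rule 193): 01100100011000
Gen 2 (rule 105): 01100001011011
Gen 3 (rule 101): 00101101101101
Gen 4 (rule 86): 01100100100101
Gen 5 (rule 193): 00100000000000
Gen 6 (rule 105): 10001111111111
Gen 7 (rule 101): 10100000000001
Gen 8 (rule 86): 10110000000011
Gen 9 (rule 193): 00010111111001
Gen 10 (rule 105): 11001100001000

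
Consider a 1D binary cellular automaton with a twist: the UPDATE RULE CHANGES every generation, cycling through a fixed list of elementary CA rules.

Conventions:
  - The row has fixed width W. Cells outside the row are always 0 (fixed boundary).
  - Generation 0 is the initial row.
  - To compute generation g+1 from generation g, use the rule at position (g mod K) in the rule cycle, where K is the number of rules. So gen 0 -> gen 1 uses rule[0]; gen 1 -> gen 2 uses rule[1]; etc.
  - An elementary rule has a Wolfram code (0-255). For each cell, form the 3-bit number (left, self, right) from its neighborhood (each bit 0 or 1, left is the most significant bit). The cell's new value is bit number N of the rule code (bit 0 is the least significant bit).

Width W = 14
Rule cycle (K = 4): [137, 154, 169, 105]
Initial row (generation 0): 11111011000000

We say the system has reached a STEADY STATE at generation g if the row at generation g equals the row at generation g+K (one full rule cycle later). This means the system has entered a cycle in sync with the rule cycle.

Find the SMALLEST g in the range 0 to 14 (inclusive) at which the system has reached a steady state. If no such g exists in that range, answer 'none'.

Gen 0: 11111011000000
Gen 1 (rule 137): 11110010011111
Gen 2 (rule 154): 11101101111110
Gen 3 (rule 169): 11011011111100
Gen 4 (rule 105): 11111110000101
Gen 5 (rule 137): 11111100110000
Gen 6 (rule 154): 11111011101000
Gen 7 (rule 169): 11110111010011
Gen 8 (rule 105): 10011101100011
Gen 9 (rule 137): 00011001001010
Gen 10 (rule 154): 00110110110001
Gen 11 (rule 169): 10101101100100
Gen 12 (rule 105): 01011111100001
Gen 13 (rule 137): 00011111001100
Gen 14 (rule 154): 00111110111010
Gen 15 (rule 169): 10111101110100
Gen 16 (rule 105): 01100111011001
Gen 17 (rule 137): 01000110010000
Gen 18 (rule 154): 10101101101000

Answer: none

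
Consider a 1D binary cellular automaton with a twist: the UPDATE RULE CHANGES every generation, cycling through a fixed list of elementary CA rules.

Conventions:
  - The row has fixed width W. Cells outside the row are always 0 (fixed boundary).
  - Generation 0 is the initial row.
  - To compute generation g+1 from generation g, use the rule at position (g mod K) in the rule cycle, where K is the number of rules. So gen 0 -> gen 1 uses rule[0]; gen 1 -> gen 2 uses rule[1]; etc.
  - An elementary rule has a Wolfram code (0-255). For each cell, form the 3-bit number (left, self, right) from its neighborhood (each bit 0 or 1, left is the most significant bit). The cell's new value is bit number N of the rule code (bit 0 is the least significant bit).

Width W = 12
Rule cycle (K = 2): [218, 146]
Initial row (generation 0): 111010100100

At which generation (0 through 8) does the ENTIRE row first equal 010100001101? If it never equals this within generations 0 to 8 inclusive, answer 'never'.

Gen 0: 111010100100
Gen 1 (rule 218): 111000011010
Gen 2 (rule 146): 010100100001
Gen 3 (rule 218): 100011010010
Gen 4 (rule 146): 010100001101
Gen 5 (rule 218): 100010011100
Gen 6 (rule 146): 010101101010
Gen 7 (rule 218): 100001100001
Gen 8 (rule 146): 010010010010

Answer: 4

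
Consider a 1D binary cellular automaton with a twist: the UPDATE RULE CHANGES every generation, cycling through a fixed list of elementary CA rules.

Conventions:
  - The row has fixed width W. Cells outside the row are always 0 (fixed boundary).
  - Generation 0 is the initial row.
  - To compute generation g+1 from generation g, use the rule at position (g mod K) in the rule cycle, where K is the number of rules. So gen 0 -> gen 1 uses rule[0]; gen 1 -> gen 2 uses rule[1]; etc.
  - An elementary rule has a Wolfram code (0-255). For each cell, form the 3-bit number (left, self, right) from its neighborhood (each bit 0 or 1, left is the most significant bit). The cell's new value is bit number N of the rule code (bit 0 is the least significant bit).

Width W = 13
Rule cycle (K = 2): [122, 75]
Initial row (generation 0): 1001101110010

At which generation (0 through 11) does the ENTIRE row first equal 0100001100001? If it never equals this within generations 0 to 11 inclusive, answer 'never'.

Gen 0: 1001101110010
Gen 1 (rule 122): 0111111011101
Gen 2 (rule 75): 1100001010100
Gen 3 (rule 122): 1110010101010
Gen 4 (rule 75): 1010100000000
Gen 5 (rule 122): 0101010000000
Gen 6 (rule 75): 1000000111111
Gen 7 (rule 122): 0100001100001
Gen 8 (rule 75): 1001111101110
Gen 9 (rule 122): 0111000111011
Gen 10 (rule 75): 1101011101011
Gen 11 (rule 122): 1110110110111

Answer: 7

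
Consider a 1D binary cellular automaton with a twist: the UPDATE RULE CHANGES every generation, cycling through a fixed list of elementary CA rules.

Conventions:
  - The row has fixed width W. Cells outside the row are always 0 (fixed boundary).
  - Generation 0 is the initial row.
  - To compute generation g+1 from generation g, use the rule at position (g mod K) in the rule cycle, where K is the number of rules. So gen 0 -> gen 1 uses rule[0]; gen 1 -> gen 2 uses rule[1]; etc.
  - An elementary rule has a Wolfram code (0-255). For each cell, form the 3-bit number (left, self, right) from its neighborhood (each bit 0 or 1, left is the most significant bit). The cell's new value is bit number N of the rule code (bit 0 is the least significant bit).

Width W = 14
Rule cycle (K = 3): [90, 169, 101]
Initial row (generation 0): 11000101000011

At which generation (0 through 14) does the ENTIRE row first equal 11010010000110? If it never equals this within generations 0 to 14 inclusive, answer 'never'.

Gen 0: 11000101000011
Gen 1 (rule 90): 11101000100111
Gen 2 (rule 169): 11010010000110
Gen 3 (rule 101): 01110010110010
Gen 4 (rule 90): 11011100111101
Gen 5 (rule 169): 10111000111010
Gen 6 (rule 101): 11001010001110
Gen 7 (rule 90): 11110001011011
Gen 8 (rule 169): 11100100110110
Gen 9 (rule 101): 00100100011010
Gen 10 (rule 90): 01011010111001
Gen 11 (rule 169): 00110101110000
Gen 12 (rule 101): 10011110010111
Gen 13 (rule 90): 01110011100101
Gen 14 (rule 169): 01100011000010

Answer: 2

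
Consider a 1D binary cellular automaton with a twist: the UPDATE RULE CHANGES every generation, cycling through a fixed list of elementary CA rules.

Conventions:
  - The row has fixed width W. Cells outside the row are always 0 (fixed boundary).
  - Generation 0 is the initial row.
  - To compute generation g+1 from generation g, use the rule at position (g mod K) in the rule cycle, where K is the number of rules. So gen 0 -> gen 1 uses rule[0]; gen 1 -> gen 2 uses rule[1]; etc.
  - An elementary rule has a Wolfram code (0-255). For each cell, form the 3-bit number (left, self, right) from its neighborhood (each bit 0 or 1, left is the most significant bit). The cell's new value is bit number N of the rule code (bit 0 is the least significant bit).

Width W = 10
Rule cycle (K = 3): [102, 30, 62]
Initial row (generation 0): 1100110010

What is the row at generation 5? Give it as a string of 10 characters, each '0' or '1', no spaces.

Answer: 1010000011

Derivation:
Gen 0: 1100110010
Gen 1 (rule 102): 0101010110
Gen 2 (rule 30): 1101010101
Gen 3 (rule 62): 1011111111
Gen 4 (rule 102): 1100000001
Gen 5 (rule 30): 1010000011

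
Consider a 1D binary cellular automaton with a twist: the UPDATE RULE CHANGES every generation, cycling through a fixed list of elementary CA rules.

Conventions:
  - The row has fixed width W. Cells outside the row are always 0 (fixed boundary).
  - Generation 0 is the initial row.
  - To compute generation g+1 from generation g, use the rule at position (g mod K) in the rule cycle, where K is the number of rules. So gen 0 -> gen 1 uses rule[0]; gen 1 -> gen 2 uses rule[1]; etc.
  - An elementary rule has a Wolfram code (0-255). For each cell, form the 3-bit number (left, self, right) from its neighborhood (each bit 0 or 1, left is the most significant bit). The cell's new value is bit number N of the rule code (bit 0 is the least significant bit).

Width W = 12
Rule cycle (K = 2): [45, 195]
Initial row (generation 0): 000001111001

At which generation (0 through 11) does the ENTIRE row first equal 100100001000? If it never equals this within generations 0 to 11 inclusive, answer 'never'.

Gen 0: 000001111001
Gen 1 (rule 45): 111101000001
Gen 2 (rule 195): 011100011110
Gen 3 (rule 45): 010001010000
Gen 4 (rule 195): 100110000111
Gen 5 (rule 45): 100100110100
Gen 6 (rule 195): 001001010001
Gen 7 (rule 45): 101001110101
Gen 8 (rule 195): 000010110000
Gen 9 (rule 45): 111011100111
Gen 10 (rule 195): 011001101011
Gen 11 (rule 45): 010001011110

Answer: never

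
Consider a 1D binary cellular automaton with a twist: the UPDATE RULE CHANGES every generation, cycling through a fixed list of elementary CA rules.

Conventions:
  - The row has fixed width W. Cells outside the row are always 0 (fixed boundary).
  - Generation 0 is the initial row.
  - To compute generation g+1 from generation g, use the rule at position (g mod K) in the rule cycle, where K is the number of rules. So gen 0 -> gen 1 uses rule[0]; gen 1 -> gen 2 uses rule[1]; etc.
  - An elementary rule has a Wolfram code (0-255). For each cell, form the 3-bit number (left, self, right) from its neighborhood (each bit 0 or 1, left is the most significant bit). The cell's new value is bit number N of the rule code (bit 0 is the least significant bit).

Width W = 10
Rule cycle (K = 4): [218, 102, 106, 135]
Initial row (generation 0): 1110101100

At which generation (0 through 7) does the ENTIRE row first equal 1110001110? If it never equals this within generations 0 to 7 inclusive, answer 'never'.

Answer: 1

Derivation:
Gen 0: 1110101100
Gen 1 (rule 218): 1110001110
Gen 2 (rule 102): 0010010010
Gen 3 (rule 106): 0100100100
Gen 4 (rule 135): 1101101101
Gen 5 (rule 218): 1101101100
Gen 6 (rule 102): 0110110100
Gen 7 (rule 106): 1111111000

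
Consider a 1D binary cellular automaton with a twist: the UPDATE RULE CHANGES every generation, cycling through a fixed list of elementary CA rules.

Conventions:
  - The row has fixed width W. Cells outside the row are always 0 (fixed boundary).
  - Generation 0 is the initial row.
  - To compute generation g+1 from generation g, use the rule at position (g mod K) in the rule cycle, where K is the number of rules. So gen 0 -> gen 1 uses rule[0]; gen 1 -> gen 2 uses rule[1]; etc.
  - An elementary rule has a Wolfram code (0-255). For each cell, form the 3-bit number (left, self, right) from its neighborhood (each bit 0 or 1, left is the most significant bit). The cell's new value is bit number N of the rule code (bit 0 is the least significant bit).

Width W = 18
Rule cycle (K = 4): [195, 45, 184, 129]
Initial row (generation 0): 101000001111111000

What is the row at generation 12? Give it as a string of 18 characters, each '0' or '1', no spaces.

Gen 0: 101000001111111000
Gen 1 (rule 195): 000011110111111011
Gen 2 (rule 45): 111010001100000110
Gen 3 (rule 184): 110101001010000101
Gen 4 (rule 129): 000000000000110000
Gen 5 (rule 195): 111111111111010111
Gen 6 (rule 45): 100000000000111100
Gen 7 (rule 184): 010000000000111010
Gen 8 (rule 129): 000111111110010000
Gen 9 (rule 195): 111011111110100111
Gen 10 (rule 45): 100110000001100100
Gen 11 (rule 184): 010101000001010010
Gen 12 (rule 129): 000000011100000000

Answer: 000000011100000000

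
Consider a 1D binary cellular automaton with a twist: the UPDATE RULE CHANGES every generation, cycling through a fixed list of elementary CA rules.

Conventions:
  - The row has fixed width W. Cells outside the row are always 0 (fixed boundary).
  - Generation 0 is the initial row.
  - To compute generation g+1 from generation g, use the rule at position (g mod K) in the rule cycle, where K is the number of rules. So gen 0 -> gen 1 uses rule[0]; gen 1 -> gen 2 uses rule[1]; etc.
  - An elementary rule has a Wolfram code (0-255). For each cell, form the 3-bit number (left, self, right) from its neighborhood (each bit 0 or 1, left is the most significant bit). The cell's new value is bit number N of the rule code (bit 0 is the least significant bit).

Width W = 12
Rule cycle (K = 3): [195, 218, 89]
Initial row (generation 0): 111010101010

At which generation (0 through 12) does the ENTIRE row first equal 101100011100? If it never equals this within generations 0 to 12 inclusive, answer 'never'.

Answer: never

Derivation:
Gen 0: 111010101010
Gen 1 (rule 195): 011000000000
Gen 2 (rule 218): 111100000000
Gen 3 (rule 89): 100111111111
Gen 4 (rule 195): 001011111111
Gen 5 (rule 218): 010011111111
Gen 6 (rule 89): 001010000001
Gen 7 (rule 195): 110000111110
Gen 8 (rule 218): 111001111111
Gen 9 (rule 89): 101101000001
Gen 10 (rule 195): 000100011110
Gen 11 (rule 218): 001010111111
Gen 12 (rule 89): 100000100001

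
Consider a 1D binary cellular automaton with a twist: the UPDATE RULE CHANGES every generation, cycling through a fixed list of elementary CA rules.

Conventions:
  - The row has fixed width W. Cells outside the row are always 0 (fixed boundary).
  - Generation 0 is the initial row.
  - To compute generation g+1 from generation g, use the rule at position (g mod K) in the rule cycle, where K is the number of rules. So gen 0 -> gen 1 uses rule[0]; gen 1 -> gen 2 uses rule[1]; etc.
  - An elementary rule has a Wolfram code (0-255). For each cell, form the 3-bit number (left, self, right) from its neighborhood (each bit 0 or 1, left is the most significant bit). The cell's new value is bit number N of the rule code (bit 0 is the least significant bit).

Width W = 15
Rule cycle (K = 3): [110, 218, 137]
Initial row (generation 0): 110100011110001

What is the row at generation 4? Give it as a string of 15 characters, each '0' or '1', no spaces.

Gen 0: 110100011110001
Gen 1 (rule 110): 111100110010011
Gen 2 (rule 218): 111111111101111
Gen 3 (rule 137): 111111111001110
Gen 4 (rule 110): 100000001011010

Answer: 100000001011010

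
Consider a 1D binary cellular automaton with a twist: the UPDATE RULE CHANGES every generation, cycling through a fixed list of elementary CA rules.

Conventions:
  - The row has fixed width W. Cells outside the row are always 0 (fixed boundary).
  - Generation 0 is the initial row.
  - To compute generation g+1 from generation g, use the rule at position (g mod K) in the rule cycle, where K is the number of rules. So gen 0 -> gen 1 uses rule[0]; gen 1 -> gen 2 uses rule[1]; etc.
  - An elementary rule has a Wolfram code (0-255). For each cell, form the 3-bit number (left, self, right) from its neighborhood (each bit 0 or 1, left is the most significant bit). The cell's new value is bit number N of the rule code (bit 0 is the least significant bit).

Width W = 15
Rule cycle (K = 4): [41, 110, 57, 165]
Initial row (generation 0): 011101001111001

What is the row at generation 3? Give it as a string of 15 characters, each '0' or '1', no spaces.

Gen 0: 011101001111001
Gen 1 (rule 41): 010010001000000
Gen 2 (rule 110): 110110011000000
Gen 3 (rule 57): 101101010111111

Answer: 101101010111111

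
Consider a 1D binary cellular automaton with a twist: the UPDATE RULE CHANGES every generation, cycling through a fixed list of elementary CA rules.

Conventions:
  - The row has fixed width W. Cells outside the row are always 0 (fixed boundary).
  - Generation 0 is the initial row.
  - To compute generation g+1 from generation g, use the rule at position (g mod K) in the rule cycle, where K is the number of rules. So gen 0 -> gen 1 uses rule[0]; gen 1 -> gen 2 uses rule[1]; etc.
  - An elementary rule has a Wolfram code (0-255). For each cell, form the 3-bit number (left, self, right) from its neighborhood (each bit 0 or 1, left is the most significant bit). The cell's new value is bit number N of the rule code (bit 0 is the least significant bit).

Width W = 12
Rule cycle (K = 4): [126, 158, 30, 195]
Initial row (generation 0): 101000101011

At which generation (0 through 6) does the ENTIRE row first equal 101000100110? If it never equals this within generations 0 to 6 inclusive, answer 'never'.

Gen 0: 101000101011
Gen 1 (rule 126): 111101111111
Gen 2 (rule 158): 111001111110
Gen 3 (rule 30): 100111000001
Gen 4 (rule 195): 001011011110
Gen 5 (rule 126): 011111110011
Gen 6 (rule 158): 111111101110

Answer: never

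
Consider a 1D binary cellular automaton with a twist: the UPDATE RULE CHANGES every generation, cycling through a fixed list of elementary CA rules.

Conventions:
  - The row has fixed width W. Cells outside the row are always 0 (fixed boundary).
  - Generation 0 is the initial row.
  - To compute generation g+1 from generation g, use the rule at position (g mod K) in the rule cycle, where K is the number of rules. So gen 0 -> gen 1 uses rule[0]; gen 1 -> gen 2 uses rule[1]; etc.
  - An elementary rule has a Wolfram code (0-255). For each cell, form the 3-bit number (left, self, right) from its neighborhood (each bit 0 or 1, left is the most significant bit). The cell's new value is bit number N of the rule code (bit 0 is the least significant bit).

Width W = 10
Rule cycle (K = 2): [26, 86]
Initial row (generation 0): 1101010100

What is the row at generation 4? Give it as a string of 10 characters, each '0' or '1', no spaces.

Answer: 1011010110

Derivation:
Gen 0: 1101010100
Gen 1 (rule 26): 1000000010
Gen 2 (rule 86): 1100000111
Gen 3 (rule 26): 1010001100
Gen 4 (rule 86): 1011010110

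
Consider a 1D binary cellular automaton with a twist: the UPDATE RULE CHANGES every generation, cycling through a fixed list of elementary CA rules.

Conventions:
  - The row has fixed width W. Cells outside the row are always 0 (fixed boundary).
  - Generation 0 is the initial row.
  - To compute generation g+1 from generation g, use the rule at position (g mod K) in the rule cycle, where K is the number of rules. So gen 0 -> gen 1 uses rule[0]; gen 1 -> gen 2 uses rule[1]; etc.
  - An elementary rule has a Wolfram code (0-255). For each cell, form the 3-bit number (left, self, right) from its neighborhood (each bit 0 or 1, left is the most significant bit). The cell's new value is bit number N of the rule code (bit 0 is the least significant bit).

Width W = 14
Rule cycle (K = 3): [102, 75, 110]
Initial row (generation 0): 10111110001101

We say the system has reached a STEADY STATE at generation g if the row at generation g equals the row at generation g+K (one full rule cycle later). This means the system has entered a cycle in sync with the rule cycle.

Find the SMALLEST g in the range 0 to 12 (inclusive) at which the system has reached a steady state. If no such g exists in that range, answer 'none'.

Answer: none

Derivation:
Gen 0: 10111110001101
Gen 1 (rule 102): 11000010010111
Gen 2 (rule 75): 11011100100101
Gen 3 (rule 110): 11110101101111
Gen 4 (rule 102): 00011110110001
Gen 5 (rule 75): 11110010110110
Gen 6 (rule 110): 10010111111110
Gen 7 (rule 102): 10111000000010
Gen 8 (rule 75): 00101011111100
Gen 9 (rule 110): 01111110000100
Gen 10 (rule 102): 10000010001100
Gen 11 (rule 75): 00111100111101
Gen 12 (rule 110): 01100101100111
Gen 13 (rule 102): 10101110101001
Gen 14 (rule 75): 00001010000010
Gen 15 (rule 110): 00011110000110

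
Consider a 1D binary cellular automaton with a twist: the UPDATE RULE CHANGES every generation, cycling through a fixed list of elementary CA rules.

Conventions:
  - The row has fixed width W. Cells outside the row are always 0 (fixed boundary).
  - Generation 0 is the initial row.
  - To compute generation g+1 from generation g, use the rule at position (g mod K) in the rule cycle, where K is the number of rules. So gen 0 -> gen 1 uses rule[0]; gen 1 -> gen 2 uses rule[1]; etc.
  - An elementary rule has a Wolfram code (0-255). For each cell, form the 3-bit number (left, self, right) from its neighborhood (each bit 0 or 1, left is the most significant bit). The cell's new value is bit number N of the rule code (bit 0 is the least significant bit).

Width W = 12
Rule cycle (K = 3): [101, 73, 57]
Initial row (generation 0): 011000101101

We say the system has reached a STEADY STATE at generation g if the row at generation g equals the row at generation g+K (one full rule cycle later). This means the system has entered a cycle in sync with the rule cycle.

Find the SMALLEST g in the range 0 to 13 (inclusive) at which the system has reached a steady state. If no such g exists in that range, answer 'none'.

Answer: 13

Derivation:
Gen 0: 011000101101
Gen 1 (rule 101): 001010110111
Gen 2 (rule 73): 100000110101
Gen 3 (rule 57): 011110101010
Gen 4 (rule 101): 000011111110
Gen 5 (rule 73): 111010000010
Gen 6 (rule 57): 100101111001
Gen 7 (rule 101): 100110001001
Gen 8 (rule 73): 000110100000
Gen 9 (rule 57): 110101011111
Gen 10 (rule 101): 011111100001
Gen 11 (rule 73): 010000101100
Gen 12 (rule 57): 001110011011
Gen 13 (rule 101): 100010001101
Gen 14 (rule 73): 001000101100
Gen 15 (rule 57): 100110011011
Gen 16 (rule 101): 100010001101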